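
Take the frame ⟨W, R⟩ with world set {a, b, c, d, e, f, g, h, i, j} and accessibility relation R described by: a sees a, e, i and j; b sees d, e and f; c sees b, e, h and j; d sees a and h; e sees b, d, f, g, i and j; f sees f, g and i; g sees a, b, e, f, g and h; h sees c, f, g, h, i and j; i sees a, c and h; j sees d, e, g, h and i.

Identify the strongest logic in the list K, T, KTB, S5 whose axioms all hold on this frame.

Reflexive (axiom T): no — b is not related to itself.
Symmetric (axiom B): no — a R e but not e R a.
Euclidean (axiom 5): no — a R i and a R e, but not i R e.
So F validates K; T would additionally require R to be reflexive. The strongest is K.

K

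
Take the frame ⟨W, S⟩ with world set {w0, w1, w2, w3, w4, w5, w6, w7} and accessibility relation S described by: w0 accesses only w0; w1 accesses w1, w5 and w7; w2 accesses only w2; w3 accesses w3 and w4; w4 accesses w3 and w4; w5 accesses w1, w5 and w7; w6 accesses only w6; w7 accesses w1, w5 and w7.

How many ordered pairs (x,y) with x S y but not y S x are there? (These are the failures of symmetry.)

S is symmetric; there are no such tuples.

0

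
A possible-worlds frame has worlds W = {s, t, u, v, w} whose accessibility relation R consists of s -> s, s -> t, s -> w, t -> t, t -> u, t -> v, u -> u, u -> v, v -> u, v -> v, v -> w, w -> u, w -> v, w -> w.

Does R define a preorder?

No

Reflexive: yes — every world is R-related to itself.
Transitive: no — s R t and t R u, but not s R u.
So R is not a preorder.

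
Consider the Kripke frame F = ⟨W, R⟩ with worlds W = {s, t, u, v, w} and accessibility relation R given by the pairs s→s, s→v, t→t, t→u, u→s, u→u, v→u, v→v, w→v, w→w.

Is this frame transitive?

No

Transitive: no — s R v and v R u, but not s R u.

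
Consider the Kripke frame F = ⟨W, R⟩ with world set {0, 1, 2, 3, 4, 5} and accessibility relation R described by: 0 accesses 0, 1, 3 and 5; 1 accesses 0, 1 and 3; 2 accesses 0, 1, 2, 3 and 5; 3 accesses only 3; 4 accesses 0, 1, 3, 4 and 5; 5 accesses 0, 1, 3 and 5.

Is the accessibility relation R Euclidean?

No

Euclidean: no — 0 R 1 and 0 R 5, but not 1 R 5.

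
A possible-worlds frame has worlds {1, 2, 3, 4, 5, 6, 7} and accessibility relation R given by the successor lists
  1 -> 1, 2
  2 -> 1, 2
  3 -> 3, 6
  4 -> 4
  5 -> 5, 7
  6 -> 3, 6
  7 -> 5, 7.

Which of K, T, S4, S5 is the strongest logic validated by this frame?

S5

Reflexive (axiom T): yes — every world is R-related to itself.
Transitive (axiom 4): yes — every two-step R-path is closed by a direct edge.
Euclidean (axiom 5): yes — any two successors of a common world are R-related.
So F validates K, T, S4, S5. The strongest is S5.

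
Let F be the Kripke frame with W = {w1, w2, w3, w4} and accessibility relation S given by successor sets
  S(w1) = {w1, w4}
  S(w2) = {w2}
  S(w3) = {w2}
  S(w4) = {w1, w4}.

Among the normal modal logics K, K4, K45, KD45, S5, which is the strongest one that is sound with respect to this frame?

Transitive (axiom 4): yes — every two-step S-path is closed by a direct edge.
Euclidean (axiom 5): yes — any two successors of a common world are S-related.
Serial (axiom D): yes — every world has a successor (e.g. w1 S w1).
Reflexive (axiom T): no — w3 is not related to itself.
So F validates K, K4, K45, KD45; S5 would additionally require S to be reflexive. The strongest is KD45.

KD45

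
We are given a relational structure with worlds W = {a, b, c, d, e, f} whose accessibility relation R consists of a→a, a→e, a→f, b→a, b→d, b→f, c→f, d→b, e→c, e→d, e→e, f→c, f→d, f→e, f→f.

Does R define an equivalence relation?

No

Reflexive: no — b is not related to itself.
Symmetric: no — a R e but not e R a.
Transitive: no — a R e and e R c, but not a R c.
So R is not an equivalence relation.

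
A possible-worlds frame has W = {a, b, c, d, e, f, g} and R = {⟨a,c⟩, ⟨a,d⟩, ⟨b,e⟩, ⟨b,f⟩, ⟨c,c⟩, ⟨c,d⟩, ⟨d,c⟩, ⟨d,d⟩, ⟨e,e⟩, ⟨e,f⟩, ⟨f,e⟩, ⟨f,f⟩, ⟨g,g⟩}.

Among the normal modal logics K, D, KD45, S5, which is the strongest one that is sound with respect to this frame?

KD45

Serial (axiom D): yes — every world has a successor (e.g. a R c).
Euclidean (axiom 5): yes — any two successors of a common world are R-related.
Transitive (axiom 4): yes — every two-step R-path is closed by a direct edge.
Reflexive (axiom T): no — a is not related to itself.
So F validates K, D, KD45; S5 would additionally require R to be reflexive. The strongest is KD45.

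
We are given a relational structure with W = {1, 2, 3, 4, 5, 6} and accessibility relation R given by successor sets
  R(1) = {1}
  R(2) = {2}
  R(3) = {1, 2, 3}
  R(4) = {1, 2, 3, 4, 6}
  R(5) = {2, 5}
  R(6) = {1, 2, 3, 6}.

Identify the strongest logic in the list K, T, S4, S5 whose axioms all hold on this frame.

Reflexive (axiom T): yes — every world is R-related to itself.
Transitive (axiom 4): yes — every two-step R-path is closed by a direct edge.
Euclidean (axiom 5): no — 3 R 1 and 3 R 2, but not 1 R 2.
So F validates K, T, S4; S5 would additionally require R to be Euclidean. The strongest is S4.

S4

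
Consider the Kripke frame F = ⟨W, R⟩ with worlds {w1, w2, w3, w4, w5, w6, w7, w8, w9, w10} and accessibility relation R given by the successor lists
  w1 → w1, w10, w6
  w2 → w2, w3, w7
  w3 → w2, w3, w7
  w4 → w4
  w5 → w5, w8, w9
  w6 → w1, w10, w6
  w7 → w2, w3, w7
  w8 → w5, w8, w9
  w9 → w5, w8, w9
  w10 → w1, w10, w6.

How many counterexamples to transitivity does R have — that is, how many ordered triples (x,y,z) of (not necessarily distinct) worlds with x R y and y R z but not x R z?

R is transitive; there are no such tuples.

0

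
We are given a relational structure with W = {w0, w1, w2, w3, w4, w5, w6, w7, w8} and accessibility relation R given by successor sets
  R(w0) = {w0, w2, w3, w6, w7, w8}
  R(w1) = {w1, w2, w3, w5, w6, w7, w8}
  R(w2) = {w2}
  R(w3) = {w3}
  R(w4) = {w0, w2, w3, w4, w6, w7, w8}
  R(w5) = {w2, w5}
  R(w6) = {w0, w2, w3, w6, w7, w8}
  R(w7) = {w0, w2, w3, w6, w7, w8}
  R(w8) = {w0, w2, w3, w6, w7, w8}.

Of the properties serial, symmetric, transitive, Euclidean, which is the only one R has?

serial

Serial: yes — every world has a successor (e.g. w0 R w0).
Symmetric: no — w0 R w2 but not w2 R w0.
Transitive: no — w1 R w6 and w6 R w0, but not w1 R w0.
Euclidean: no — w0 R w2 and w0 R w3, but not w2 R w3.
Only serial holds.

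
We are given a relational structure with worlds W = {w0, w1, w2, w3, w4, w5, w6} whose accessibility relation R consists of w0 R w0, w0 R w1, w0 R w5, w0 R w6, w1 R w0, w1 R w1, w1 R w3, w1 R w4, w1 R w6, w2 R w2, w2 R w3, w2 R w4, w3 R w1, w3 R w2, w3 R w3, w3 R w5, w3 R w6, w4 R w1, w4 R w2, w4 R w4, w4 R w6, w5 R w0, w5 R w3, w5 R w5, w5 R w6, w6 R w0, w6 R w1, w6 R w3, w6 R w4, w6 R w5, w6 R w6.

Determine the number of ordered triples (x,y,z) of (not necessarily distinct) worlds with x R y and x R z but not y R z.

Enumerating: (w0,w1,w5), (w0,w5,w1), (w1,w0,w3), (w1,w0,w4), (w1,w3,w0), (w1,w3,w4), (w1,w4,w0), (w1,w4,w3), (w2,w3,w4), (w2,w4,w3), (w3,w1,w2), (w3,w1,w5), … and 22 more.
Total: 34.

34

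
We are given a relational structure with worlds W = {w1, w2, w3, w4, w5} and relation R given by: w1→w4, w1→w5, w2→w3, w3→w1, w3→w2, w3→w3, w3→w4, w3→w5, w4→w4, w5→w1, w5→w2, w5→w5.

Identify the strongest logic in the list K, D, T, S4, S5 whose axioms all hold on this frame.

D

Serial (axiom D): yes — every world has a successor (e.g. w1 R w4).
Reflexive (axiom T): no — w1 is not related to itself.
Transitive (axiom 4): no — w1 R w5 and w5 R w2, but not w1 R w2.
Euclidean (axiom 5): no — w1 R w4 and w1 R w5, but not w4 R w5.
So F validates K, D; T would additionally require R to be reflexive. The strongest is D.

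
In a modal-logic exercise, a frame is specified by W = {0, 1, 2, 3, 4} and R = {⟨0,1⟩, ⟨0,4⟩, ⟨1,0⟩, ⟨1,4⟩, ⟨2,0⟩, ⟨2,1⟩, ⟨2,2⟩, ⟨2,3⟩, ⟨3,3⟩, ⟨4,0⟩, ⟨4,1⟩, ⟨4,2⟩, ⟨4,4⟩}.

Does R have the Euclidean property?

No

Euclidean: no — 2 R 0 and 2 R 3, but not 0 R 3.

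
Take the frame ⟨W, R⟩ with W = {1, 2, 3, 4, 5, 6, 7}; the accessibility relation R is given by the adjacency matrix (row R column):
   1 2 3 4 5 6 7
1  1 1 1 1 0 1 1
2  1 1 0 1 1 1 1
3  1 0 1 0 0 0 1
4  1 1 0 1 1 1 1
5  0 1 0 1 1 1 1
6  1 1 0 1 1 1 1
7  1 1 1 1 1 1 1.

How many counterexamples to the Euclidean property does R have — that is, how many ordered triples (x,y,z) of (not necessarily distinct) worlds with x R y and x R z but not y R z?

22

Enumerating: (1,2,3), (1,3,2), (1,3,4), (1,3,6), (1,4,3), (1,6,3), (2,1,5), (2,5,1), (4,1,5), (4,5,1), (6,1,5), (6,5,1), … and 10 more.
Total: 22.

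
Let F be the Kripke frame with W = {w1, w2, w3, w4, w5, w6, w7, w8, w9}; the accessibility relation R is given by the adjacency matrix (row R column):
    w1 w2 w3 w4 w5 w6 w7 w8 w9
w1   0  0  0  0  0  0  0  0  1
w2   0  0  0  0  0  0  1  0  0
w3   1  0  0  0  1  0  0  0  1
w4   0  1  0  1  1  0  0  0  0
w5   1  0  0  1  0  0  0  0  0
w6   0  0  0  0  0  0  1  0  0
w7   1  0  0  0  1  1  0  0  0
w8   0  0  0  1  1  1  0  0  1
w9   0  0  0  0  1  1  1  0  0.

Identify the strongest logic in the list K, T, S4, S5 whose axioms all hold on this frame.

Reflexive (axiom T): no — w1 is not related to itself.
Transitive (axiom 4): no — w1 R w9 and w9 R w5, but not w1 R w5.
Euclidean (axiom 5): no — w3 R w1 and w3 R w5, but not w1 R w5.
So F validates K; T would additionally require R to be reflexive. The strongest is K.

K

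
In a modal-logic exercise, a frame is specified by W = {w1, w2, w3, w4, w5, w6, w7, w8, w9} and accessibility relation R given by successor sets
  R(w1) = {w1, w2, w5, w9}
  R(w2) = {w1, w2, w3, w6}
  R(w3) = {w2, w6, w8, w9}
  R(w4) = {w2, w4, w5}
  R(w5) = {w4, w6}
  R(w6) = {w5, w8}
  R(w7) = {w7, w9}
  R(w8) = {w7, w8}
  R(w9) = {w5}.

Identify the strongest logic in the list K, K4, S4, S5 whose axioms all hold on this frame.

K

Transitive (axiom 4): no — w1 R w2 and w2 R w3, but not w1 R w3.
Reflexive (axiom T): no — w3 is not related to itself.
Euclidean (axiom 5): no — w1 R w2 and w1 R w5, but not w2 R w5.
So F validates K; K4 would additionally require R to be transitive. The strongest is K.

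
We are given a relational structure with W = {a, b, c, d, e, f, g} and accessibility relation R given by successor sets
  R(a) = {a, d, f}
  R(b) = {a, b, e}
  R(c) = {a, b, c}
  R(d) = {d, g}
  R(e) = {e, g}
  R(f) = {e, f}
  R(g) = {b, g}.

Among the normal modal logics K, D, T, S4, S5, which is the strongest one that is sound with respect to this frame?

T

Serial (axiom D): yes — every world has a successor (e.g. a R a).
Reflexive (axiom T): yes — every world is R-related to itself.
Transitive (axiom 4): no — a R d and d R g, but not a R g.
Euclidean (axiom 5): no — a R d and a R f, but not d R f.
So F validates K, D, T; S4 would additionally require R to be transitive. The strongest is T.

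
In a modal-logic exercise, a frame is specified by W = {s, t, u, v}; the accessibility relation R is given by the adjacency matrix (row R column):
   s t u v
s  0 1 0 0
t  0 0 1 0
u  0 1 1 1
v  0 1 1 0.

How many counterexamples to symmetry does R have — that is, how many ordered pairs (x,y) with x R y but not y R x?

2

Enumerating: (s,t), (v,t).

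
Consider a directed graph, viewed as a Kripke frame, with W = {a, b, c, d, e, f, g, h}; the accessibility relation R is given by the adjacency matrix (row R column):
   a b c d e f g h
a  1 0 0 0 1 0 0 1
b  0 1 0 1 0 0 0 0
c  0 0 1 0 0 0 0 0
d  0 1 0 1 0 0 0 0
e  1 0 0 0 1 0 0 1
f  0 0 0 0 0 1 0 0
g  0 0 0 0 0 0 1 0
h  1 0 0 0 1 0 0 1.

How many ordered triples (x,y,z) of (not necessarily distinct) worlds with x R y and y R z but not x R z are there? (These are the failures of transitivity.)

R is transitive; there are no such tuples.

0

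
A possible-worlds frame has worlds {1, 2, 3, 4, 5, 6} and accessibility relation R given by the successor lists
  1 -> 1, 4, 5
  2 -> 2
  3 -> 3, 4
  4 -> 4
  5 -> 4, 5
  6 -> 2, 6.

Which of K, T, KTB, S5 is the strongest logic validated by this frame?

Reflexive (axiom T): yes — every world is R-related to itself.
Symmetric (axiom B): no — 1 R 4 but not 4 R 1.
Euclidean (axiom 5): no — 1 R 4 and 1 R 5, but not 4 R 5.
So F validates K, T; KTB would additionally require R to be symmetric. The strongest is T.

T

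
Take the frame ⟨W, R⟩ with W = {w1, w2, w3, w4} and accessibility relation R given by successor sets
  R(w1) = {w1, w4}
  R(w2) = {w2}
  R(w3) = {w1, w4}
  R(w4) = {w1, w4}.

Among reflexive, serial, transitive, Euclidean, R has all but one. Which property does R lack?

reflexive

Reflexive: no — w3 is not related to itself.
Serial: yes — every world has a successor (e.g. w1 R w1).
Transitive: yes — every two-step R-path is closed by a direct edge.
Euclidean: yes — any two successors of a common world are R-related.
Only reflexive fails.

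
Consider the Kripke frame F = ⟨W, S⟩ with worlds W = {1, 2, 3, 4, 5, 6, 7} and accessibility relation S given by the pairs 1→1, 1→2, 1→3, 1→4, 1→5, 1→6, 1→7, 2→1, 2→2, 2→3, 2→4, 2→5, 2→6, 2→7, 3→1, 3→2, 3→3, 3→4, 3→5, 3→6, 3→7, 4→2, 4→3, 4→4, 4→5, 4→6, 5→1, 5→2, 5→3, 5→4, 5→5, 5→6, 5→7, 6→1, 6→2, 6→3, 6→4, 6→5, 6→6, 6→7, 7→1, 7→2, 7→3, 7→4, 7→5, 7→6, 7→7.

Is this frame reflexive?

Reflexive: yes — every world is S-related to itself.

Yes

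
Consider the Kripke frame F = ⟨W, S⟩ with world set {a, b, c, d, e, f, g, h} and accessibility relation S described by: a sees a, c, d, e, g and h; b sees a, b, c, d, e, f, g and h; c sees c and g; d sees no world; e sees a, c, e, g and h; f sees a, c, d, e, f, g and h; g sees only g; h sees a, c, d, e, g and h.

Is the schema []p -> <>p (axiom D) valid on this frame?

No

Axiom D corresponds to the accessibility relation being serial.
Serial: no — d has no S-successor.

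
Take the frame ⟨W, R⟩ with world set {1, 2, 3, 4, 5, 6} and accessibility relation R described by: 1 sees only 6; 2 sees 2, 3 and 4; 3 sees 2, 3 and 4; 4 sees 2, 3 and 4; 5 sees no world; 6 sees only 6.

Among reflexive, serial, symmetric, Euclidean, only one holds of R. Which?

Euclidean

Reflexive: no — 1 is not related to itself.
Serial: no — 5 has no R-successor.
Symmetric: no — 1 R 6 but not 6 R 1.
Euclidean: yes — any two successors of a common world are R-related.
Only Euclidean holds.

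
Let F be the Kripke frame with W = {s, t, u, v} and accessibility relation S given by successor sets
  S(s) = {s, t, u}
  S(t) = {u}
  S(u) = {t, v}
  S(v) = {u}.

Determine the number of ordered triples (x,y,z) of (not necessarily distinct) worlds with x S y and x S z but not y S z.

Enumerating: (s,t,s), (s,t,t), (s,u,s), (s,u,u), (t,u,u), (u,t,t), (u,t,v), (u,v,t), (u,v,v), (v,u,u).

10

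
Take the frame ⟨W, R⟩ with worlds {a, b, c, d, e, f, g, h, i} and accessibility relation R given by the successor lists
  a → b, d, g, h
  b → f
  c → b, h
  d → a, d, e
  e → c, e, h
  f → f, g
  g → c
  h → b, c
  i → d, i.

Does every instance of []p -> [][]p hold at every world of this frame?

No

By correspondence theory, 4 is valid on a frame iff R is transitive.
Transitive: no — a R b and b R f, but not a R f.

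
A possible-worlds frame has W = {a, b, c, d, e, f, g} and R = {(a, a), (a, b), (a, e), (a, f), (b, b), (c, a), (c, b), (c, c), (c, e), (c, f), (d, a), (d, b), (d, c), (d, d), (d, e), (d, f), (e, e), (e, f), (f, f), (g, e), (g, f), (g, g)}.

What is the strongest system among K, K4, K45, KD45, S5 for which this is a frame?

Transitive (axiom 4): yes — every two-step R-path is closed by a direct edge.
Euclidean (axiom 5): no — a R b and a R e, but not b R e.
Serial (axiom D): yes — every world has a successor (e.g. a R a).
Reflexive (axiom T): yes — every world is R-related to itself.
So F validates K, K4; K45 would additionally require R to be Euclidean. The strongest is K4.

K4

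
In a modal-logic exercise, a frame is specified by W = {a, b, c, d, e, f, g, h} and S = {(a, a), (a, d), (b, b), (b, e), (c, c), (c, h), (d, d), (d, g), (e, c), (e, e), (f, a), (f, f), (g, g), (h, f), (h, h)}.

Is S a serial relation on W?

Yes

Serial: yes — every world has a successor (e.g. a S a).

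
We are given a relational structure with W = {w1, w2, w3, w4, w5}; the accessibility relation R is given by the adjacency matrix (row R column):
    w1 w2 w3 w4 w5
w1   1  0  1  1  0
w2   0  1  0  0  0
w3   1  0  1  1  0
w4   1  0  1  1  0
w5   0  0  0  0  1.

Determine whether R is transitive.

Transitive: yes — every two-step R-path is closed by a direct edge.

Yes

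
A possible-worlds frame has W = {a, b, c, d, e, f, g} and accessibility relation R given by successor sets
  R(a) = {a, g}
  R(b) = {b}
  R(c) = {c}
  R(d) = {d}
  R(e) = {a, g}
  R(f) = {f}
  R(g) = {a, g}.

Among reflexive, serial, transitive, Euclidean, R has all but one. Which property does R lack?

Reflexive: no — e is not related to itself.
Serial: yes — every world has a successor (e.g. a R a).
Transitive: yes — every two-step R-path is closed by a direct edge.
Euclidean: yes — any two successors of a common world are R-related.
Only reflexive fails.

reflexive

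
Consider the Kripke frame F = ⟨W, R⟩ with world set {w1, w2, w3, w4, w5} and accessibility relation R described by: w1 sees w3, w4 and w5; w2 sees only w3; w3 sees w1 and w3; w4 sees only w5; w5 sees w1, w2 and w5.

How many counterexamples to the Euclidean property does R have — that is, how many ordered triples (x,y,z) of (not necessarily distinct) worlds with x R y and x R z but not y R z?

Enumerating: (w1,w3,w4), (w1,w3,w5), (w1,w4,w3), (w1,w4,w4), (w1,w5,w3), (w1,w5,w4), (w3,w1,w1), (w5,w1,w1), (w5,w1,w2), (w5,w2,w1), (w5,w2,w2), (w5,w2,w5).

12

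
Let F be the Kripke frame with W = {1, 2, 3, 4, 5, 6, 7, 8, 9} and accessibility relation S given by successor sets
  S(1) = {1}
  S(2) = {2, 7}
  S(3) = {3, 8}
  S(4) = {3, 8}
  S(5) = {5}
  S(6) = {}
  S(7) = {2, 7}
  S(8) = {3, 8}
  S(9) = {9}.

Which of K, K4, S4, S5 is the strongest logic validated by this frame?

Transitive (axiom 4): yes — every two-step S-path is closed by a direct edge.
Reflexive (axiom T): no — 4 is not related to itself.
Euclidean (axiom 5): yes — any two successors of a common world are S-related.
So F validates K, K4; S4 would additionally require S to be reflexive. The strongest is K4.

K4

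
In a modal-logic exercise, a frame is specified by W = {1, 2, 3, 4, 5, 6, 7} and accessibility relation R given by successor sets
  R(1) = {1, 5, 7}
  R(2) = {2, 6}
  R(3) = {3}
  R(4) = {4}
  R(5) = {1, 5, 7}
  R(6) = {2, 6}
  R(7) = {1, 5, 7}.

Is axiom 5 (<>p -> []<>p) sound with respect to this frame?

The schema 5 characterises exactly the Euclidean frames.
Euclidean: yes — any two successors of a common world are R-related.

Yes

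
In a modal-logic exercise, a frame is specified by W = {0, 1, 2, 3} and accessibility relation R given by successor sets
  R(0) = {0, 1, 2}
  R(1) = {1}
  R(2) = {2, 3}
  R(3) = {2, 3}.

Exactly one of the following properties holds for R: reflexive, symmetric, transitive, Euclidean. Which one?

Reflexive: yes — every world is R-related to itself.
Symmetric: no — 0 R 1 but not 1 R 0.
Transitive: no — 0 R 2 and 2 R 3, but not 0 R 3.
Euclidean: no — 0 R 1 and 0 R 2, but not 1 R 2.
Only reflexive holds.

reflexive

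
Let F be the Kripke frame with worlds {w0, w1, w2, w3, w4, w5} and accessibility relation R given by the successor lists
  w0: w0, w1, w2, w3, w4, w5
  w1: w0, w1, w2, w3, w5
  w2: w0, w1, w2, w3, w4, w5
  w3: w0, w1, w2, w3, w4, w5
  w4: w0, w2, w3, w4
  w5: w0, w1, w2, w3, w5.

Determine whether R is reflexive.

Reflexive: yes — every world is R-related to itself.

Yes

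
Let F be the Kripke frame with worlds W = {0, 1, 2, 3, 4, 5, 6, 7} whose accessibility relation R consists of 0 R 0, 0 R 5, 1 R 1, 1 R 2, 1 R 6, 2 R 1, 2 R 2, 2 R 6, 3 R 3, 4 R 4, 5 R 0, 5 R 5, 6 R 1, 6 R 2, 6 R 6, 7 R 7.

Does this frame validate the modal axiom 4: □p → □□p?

The schema 4 characterises exactly the transitive frames.
Transitive: yes — every two-step R-path is closed by a direct edge.

Yes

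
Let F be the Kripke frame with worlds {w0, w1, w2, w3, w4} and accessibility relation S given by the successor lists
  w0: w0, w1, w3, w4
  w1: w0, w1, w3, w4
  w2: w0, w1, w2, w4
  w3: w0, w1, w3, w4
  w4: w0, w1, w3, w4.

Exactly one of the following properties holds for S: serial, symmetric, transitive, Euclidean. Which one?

serial

Serial: yes — every world has a successor (e.g. w0 S w0).
Symmetric: no — w2 S w0 but not w0 S w2.
Transitive: no — w2 S w0 and w0 S w3, but not w2 S w3.
Euclidean: no — w2 S w0 and w2 S w2, but not w0 S w2.
Only serial holds.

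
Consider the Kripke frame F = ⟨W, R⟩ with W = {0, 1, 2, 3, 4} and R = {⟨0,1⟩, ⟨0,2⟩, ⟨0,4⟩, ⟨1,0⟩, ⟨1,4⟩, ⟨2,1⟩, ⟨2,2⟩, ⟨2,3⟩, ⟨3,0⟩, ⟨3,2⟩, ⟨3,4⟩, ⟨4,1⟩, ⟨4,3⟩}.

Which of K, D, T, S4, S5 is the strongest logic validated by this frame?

Serial (axiom D): yes — every world has a successor (e.g. 0 R 1).
Reflexive (axiom T): no — 0 is not related to itself.
Transitive (axiom 4): no — 0 R 2 and 2 R 3, but not 0 R 3.
Euclidean (axiom 5): no — 0 R 1 and 0 R 2, but not 1 R 2.
So F validates K, D; T would additionally require R to be reflexive. The strongest is D.

D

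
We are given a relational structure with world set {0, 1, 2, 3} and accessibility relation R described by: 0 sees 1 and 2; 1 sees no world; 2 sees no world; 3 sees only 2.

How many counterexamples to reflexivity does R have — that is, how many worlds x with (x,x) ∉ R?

Enumerating: 0, 1, 2, 3.

4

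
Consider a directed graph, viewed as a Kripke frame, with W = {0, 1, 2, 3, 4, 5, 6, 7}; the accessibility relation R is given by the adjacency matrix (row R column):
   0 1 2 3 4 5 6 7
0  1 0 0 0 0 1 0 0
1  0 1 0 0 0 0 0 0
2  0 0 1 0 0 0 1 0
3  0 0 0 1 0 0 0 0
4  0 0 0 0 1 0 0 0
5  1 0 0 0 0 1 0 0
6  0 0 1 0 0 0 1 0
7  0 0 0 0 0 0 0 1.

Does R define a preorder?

Reflexive: yes — every world is R-related to itself.
Transitive: yes — every two-step R-path is closed by a direct edge.
So R is a preorder.

Yes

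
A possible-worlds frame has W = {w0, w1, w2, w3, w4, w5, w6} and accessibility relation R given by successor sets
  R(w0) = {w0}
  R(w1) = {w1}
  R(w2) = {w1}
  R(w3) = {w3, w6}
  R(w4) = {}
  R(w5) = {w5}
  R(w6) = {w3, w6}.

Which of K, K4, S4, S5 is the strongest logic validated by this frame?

K4

Transitive (axiom 4): yes — every two-step R-path is closed by a direct edge.
Reflexive (axiom T): no — w2 is not related to itself.
Euclidean (axiom 5): yes — any two successors of a common world are R-related.
So F validates K, K4; S4 would additionally require R to be reflexive. The strongest is K4.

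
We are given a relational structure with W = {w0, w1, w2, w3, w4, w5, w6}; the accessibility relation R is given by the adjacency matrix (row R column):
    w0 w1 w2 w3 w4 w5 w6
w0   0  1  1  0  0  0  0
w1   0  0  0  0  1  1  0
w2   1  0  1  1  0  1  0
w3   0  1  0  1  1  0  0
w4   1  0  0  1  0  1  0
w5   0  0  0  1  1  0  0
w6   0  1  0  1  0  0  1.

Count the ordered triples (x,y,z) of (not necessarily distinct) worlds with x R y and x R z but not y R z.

30

Enumerating: (w0,w1,w1), (w0,w1,w2), (w0,w2,w1), (w1,w4,w4), (w1,w5,w5), (w2,w0,w0), (w2,w0,w3), (w2,w0,w5), (w2,w3,w0), (w2,w3,w2), (w2,w3,w5), (w2,w5,w0), … and 18 more.
Total: 30.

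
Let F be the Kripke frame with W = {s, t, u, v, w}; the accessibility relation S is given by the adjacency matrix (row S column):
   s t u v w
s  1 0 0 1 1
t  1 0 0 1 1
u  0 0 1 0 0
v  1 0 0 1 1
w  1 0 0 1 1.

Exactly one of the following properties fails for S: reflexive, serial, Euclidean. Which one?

Reflexive: no — t is not related to itself.
Serial: yes — every world has a successor (e.g. s S s).
Euclidean: yes — any two successors of a common world are S-related.
Only reflexive fails.

reflexive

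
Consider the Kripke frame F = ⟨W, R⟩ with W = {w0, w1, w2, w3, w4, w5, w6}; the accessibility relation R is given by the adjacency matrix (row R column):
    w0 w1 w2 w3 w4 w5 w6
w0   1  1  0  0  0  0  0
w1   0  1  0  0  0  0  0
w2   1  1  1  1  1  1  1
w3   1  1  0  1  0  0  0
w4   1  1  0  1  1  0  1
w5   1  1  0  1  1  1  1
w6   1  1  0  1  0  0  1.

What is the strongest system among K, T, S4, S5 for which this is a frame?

S4

Reflexive (axiom T): yes — every world is R-related to itself.
Transitive (axiom 4): yes — every two-step R-path is closed by a direct edge.
Euclidean (axiom 5): no — w2 R w0 and w2 R w3, but not w0 R w3.
So F validates K, T, S4; S5 would additionally require R to be Euclidean. The strongest is S4.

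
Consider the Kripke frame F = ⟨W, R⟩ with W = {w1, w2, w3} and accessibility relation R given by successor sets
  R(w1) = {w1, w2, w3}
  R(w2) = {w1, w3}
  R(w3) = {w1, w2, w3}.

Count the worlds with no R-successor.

R is serial; there are no such worlds.

0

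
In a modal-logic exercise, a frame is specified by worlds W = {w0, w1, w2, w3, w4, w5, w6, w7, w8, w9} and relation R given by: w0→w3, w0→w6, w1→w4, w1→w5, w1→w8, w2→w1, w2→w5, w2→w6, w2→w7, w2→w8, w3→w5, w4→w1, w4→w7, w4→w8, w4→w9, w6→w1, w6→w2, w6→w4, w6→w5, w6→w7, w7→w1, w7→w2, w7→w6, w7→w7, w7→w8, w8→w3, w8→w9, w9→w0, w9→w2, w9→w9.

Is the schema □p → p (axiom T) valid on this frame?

No

Axiom T corresponds to the accessibility relation being reflexive.
Reflexive: no — w0 is not related to itself.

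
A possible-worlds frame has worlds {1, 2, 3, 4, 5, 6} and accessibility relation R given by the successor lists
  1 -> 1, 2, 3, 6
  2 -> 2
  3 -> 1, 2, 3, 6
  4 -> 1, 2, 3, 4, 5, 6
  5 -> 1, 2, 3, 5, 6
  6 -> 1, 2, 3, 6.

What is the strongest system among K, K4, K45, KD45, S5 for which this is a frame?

K4

Transitive (axiom 4): yes — every two-step R-path is closed by a direct edge.
Euclidean (axiom 5): no — 1 R 2 and 1 R 3, but not 2 R 3.
Serial (axiom D): yes — every world has a successor (e.g. 1 R 1).
Reflexive (axiom T): yes — every world is R-related to itself.
So F validates K, K4; K45 would additionally require R to be Euclidean. The strongest is K4.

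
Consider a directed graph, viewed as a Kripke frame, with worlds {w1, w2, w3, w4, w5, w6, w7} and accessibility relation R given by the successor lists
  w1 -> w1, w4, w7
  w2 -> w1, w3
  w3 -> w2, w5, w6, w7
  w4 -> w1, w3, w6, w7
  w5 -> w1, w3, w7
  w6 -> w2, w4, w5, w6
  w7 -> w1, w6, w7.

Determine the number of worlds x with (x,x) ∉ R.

4

Enumerating: w2, w3, w4, w5.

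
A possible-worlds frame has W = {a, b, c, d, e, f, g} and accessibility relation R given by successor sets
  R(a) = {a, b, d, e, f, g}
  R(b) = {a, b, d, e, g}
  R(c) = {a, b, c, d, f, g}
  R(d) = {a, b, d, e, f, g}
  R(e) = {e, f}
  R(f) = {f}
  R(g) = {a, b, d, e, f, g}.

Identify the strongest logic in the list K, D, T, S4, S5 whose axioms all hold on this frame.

Serial (axiom D): yes — every world has a successor (e.g. a R a).
Reflexive (axiom T): yes — every world is R-related to itself.
Transitive (axiom 4): no — b R a and a R f, but not b R f.
Euclidean (axiom 5): no — a R b and a R f, but not b R f.
So F validates K, D, T; S4 would additionally require R to be transitive. The strongest is T.

T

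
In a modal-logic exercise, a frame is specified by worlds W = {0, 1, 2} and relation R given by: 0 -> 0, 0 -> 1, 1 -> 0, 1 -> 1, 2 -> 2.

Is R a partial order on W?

No

Reflexive: yes — every world is R-related to itself.
Transitive: yes — every two-step R-path is closed by a direct edge.
Antisymmetric: no — 0 R 1 and 1 R 0 with 0 ≠ 1.
So R is not a partial order.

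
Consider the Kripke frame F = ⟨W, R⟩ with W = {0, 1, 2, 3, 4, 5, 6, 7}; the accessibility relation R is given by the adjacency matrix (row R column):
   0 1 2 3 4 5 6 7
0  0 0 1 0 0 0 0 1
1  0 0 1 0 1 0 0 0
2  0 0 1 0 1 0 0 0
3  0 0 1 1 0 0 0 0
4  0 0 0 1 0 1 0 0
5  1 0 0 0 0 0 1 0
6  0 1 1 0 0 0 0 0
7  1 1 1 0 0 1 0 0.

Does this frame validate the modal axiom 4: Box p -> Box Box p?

No

By correspondence theory, 4 is valid on a frame iff R is transitive.
Transitive: no — 0 R 2 and 2 R 4, but not 0 R 4.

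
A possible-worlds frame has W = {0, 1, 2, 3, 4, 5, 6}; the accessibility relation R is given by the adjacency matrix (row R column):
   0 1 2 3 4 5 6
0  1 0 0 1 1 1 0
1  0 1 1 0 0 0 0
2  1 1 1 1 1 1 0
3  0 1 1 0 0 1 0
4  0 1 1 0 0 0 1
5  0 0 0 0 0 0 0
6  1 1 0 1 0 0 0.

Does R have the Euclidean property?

No

Euclidean: no — 0 R 3 and 0 R 4, but not 3 R 4.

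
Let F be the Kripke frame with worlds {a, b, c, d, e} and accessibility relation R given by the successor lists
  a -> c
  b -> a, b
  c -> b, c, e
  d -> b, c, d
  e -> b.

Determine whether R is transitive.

Transitive: no — a R c and c R b, but not a R b.

No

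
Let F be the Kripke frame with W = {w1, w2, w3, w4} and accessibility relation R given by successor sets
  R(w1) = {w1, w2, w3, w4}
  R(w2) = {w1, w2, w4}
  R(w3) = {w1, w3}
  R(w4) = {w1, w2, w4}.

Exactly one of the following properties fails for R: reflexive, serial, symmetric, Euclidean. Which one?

Euclidean

Reflexive: yes — every world is R-related to itself.
Serial: yes — every world has a successor (e.g. w1 R w1).
Symmetric: yes — every pair in R has its reverse in R.
Euclidean: no — w1 R w2 and w1 R w3, but not w2 R w3.
Only Euclidean fails.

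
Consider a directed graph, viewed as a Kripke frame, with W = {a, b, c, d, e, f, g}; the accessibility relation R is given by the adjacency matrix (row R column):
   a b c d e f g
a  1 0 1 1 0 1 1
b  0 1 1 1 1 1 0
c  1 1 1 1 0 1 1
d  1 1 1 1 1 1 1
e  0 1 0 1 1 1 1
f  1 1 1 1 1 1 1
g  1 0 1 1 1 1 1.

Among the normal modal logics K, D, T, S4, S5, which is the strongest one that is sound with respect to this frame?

T

Serial (axiom D): yes — every world has a successor (e.g. a R a).
Reflexive (axiom T): yes — every world is R-related to itself.
Transitive (axiom 4): no — a R c and c R b, but not a R b.
Euclidean (axiom 5): no — b R c and b R e, but not c R e.
So F validates K, D, T; S4 would additionally require R to be transitive. The strongest is T.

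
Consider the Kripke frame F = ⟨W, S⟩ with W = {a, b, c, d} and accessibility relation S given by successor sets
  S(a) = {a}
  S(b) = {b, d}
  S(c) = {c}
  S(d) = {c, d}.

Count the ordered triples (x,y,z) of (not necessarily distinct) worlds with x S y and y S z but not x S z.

Enumerating: (b,d,c).

1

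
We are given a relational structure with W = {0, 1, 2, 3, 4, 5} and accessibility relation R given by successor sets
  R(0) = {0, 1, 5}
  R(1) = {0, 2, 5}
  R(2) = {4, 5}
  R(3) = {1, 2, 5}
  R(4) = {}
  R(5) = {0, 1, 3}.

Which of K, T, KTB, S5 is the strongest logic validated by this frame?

K

Reflexive (axiom T): no — 1 is not related to itself.
Symmetric (axiom B): no — 1 R 2 but not 2 R 1.
Euclidean (axiom 5): no — 1 R 0 and 1 R 2, but not 0 R 2.
So F validates K; T would additionally require R to be reflexive. The strongest is K.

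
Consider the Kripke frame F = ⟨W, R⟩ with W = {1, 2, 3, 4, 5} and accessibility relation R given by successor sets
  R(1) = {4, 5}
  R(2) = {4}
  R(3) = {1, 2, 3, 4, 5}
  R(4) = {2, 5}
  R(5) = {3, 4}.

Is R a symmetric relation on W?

No

Symmetric: no — 1 R 4 but not 4 R 1.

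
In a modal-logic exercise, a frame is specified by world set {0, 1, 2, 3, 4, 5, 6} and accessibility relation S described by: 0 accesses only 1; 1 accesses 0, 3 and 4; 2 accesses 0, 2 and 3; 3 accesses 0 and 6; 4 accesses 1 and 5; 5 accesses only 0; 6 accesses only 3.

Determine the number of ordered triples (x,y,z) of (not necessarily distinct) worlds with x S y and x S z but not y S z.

Enumerating: (0,1,1), (1,0,0), (1,0,3), (1,0,4), (1,3,3), (1,3,4), (1,4,0), (1,4,3), (1,4,4), (2,0,0), (2,0,2), (2,0,3), … and 12 more.
Total: 24.

24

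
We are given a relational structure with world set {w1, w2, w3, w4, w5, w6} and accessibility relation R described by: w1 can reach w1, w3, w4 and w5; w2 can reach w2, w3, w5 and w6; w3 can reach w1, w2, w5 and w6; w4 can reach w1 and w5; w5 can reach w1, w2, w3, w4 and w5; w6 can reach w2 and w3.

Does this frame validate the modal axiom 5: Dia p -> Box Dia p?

No

By correspondence theory, 5 is valid on a frame iff R is Euclidean.
Euclidean: no — w1 R w3 and w1 R w4, but not w3 R w4.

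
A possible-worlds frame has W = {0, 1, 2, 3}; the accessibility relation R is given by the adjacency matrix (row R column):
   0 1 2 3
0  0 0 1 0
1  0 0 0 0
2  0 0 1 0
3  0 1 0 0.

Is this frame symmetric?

Symmetric: no — 0 R 2 but not 2 R 0.

No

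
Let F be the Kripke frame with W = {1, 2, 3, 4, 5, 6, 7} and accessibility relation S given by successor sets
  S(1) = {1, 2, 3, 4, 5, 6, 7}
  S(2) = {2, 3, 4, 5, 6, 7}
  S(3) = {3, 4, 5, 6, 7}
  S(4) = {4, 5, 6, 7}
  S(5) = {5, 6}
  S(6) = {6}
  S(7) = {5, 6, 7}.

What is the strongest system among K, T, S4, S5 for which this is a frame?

Reflexive (axiom T): yes — every world is S-related to itself.
Transitive (axiom 4): yes — every two-step S-path is closed by a direct edge.
Euclidean (axiom 5): no — 1 S 3 and 1 S 2, but not 3 S 2.
So F validates K, T, S4; S5 would additionally require S to be Euclidean. The strongest is S4.

S4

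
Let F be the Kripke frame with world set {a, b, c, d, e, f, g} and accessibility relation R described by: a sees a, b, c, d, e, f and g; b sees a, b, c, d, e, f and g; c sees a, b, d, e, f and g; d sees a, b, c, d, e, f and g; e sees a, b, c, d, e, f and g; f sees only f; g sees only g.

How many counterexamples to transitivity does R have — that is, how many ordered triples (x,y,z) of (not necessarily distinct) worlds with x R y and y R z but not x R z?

4

Enumerating: (c,a,c), (c,b,c), (c,d,c), (c,e,c).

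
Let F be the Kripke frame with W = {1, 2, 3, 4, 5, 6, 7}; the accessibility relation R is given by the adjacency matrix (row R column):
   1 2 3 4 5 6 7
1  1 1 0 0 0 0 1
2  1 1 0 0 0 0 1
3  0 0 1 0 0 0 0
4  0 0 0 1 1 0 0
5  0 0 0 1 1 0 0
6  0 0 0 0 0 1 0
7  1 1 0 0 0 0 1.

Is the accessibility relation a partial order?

Reflexive: yes — every world is R-related to itself.
Transitive: yes — every two-step R-path is closed by a direct edge.
Antisymmetric: no — 1 R 2 and 2 R 1 with 1 ≠ 2.
So R is not a partial order.

No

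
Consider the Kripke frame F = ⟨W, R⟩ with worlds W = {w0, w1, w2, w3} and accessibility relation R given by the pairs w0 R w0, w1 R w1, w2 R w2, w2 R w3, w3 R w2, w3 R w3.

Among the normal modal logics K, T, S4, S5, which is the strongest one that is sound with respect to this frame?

Reflexive (axiom T): yes — every world is R-related to itself.
Transitive (axiom 4): yes — every two-step R-path is closed by a direct edge.
Euclidean (axiom 5): yes — any two successors of a common world are R-related.
So F validates K, T, S4, S5. The strongest is S5.

S5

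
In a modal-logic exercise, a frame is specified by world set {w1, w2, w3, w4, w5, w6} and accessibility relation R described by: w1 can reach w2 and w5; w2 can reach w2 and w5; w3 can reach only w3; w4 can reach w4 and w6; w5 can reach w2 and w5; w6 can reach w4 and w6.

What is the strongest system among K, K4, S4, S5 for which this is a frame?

K4

Transitive (axiom 4): yes — every two-step R-path is closed by a direct edge.
Reflexive (axiom T): no — w1 is not related to itself.
Euclidean (axiom 5): yes — any two successors of a common world are R-related.
So F validates K, K4; S4 would additionally require R to be reflexive. The strongest is K4.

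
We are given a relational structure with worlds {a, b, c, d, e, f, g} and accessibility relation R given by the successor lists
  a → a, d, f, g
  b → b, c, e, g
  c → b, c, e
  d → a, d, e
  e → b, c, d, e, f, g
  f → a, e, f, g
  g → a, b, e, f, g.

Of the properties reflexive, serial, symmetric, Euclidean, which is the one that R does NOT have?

Euclidean

Reflexive: yes — every world is R-related to itself.
Serial: yes — every world has a successor (e.g. a R a).
Symmetric: yes — every pair in R has its reverse in R.
Euclidean: no — a R d and a R f, but not d R f.
Only Euclidean fails.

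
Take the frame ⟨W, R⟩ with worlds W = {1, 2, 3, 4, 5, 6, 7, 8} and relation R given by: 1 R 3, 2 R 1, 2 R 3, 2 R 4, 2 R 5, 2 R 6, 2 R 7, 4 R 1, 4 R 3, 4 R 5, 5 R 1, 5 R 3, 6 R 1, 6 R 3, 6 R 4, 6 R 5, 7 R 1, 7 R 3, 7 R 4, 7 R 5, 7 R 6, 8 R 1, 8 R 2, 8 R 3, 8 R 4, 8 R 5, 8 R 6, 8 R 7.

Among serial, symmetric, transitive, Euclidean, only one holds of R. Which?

Serial: no — 3 has no R-successor.
Symmetric: no — 1 R 3 but not 3 R 1.
Transitive: yes — every two-step R-path is closed by a direct edge.
Euclidean: no — 2 R 1 and 2 R 4, but not 1 R 4.
Only transitive holds.

transitive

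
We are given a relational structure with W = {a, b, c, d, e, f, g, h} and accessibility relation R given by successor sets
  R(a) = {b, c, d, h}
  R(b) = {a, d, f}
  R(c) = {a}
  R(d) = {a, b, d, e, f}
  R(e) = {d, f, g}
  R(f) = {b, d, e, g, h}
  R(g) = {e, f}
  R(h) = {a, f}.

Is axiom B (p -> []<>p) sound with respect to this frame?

Yes

Axiom B corresponds to the accessibility relation being symmetric.
Symmetric: yes — every pair in R has its reverse in R.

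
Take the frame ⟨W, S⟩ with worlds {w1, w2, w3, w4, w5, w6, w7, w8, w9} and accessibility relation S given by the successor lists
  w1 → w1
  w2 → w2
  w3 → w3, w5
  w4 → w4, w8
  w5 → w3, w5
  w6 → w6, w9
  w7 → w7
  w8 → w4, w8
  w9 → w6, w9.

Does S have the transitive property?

Yes

Transitive: yes — every two-step S-path is closed by a direct edge.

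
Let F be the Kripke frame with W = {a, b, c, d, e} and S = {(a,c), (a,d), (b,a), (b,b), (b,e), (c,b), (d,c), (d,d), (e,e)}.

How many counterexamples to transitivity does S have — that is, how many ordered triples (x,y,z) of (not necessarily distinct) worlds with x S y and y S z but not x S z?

Enumerating: (a,c,b), (b,a,c), (b,a,d), (c,b,a), (c,b,e), (d,c,b).

6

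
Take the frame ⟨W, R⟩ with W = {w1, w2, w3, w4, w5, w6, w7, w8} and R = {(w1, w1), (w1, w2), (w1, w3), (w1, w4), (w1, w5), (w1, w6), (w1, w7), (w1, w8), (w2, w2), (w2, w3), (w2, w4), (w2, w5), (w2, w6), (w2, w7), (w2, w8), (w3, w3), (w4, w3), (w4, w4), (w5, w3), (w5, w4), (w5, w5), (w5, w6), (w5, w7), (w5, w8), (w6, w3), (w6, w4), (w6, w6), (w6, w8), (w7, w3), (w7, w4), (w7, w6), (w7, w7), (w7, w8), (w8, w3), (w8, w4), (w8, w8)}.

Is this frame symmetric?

No

Symmetric: no — w1 R w2 but not w2 R w1.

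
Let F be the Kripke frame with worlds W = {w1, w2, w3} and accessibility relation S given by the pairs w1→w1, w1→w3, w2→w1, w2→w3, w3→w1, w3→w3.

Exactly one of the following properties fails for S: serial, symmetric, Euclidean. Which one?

symmetric

Serial: yes — every world has a successor (e.g. w1 S w1).
Symmetric: no — w2 S w1 but not w1 S w2.
Euclidean: yes — any two successors of a common world are S-related.
Only symmetric fails.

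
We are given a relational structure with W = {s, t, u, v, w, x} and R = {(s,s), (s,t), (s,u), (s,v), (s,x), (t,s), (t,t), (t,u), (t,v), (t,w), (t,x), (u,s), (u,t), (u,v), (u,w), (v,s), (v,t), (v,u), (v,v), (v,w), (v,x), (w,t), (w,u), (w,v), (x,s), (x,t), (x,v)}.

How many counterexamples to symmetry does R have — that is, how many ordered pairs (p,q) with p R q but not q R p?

R is symmetric; there are no such tuples.

0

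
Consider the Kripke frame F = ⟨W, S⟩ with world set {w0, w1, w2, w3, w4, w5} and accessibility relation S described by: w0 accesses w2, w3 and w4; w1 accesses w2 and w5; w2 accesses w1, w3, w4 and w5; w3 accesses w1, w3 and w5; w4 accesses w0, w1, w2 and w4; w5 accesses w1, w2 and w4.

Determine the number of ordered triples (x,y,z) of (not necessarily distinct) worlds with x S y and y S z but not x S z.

Enumerating: (w0,w2,w1), (w0,w2,w5), (w0,w3,w1), (w0,w3,w5), (w0,w4,w0), (w0,w4,w1), (w1,w2,w1), (w1,w2,w3), (w1,w2,w4), (w1,w5,w1), (w1,w5,w4), (w2,w1,w2), … and 14 more.
Total: 26.

26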